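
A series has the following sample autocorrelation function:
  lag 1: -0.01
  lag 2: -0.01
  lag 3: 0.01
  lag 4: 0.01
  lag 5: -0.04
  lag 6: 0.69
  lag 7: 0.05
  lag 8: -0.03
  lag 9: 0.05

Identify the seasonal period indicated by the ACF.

The largest autocorrelation is r_6 = 0.69; the remaining lags stay at or below 0.05.
The dominant spike at lag 6 indicates a seasonal period of 6.

6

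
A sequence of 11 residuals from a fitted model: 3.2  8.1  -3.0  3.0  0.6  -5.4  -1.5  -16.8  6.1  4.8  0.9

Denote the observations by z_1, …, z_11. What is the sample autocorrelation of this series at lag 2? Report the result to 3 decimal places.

Mean z̄ = (3.2 + 8.1 − 3.0 + 3.0 + 0.6 − 5.4 − 1.5 − 16.8 + 6.1 + 4.8 + 0.9)/11 = 0.0000
Numerator Σ_{t=1}^{9}(z_t−z̄)(z_{t+2}−z̄) = 2.2200
Denominator Σ(z_t−z̄)² = 468.9200
r_2 = 2.2200 / 468.9200 = 0.005

0.005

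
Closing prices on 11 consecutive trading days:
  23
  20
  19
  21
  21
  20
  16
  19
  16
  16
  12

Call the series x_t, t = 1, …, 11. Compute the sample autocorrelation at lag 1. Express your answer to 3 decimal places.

0.355

Mean x̄ = (23 + 20 + 19 + 21 + 21 + 20 + 16 + 19 + 16 + 16 + 12)/11 = 18.4545
Numerator Σ_{t=1}^{10}(x_t−x̄)(x_{t+1}−x̄) = 35.0661
Denominator Σ(x_t−x̄)² = 98.7273
r_1 = 35.0661 / 98.7273 = 0.355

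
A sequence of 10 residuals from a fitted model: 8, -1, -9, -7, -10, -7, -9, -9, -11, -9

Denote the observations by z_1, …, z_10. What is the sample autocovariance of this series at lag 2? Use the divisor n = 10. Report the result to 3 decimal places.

Mean z̄ = (8 − 1 − 9 − 7 − 10 − 7 − 9 − 9 − 11 − 9)/10 = -6.4000
Σ_{t=1}^{8}(z_t−z̄)(z_{t+2}−z̄) = -1.3200
γ_2 = -1.3200 / 10 = -0.132

-0.132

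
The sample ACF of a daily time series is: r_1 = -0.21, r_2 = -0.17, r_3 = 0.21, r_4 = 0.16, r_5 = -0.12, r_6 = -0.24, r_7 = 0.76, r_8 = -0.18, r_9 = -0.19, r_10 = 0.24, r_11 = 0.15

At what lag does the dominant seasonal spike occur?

7

The largest autocorrelation is r_7 = 0.76; the remaining lags stay at or below 0.24.
The dominant spike at lag 7 indicates a seasonal period of 7.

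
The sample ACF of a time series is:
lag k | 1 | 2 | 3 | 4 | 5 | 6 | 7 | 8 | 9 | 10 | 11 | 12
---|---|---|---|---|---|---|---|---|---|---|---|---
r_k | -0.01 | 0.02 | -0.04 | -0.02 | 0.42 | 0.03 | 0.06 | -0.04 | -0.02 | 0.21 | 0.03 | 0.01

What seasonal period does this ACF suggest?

5

The largest autocorrelation is r_5 = 0.42, with a weaker echo at lag 10 (0.21); the remaining lags stay at or below 0.06.
The dominant spike at lag 5 indicates a seasonal period of 5.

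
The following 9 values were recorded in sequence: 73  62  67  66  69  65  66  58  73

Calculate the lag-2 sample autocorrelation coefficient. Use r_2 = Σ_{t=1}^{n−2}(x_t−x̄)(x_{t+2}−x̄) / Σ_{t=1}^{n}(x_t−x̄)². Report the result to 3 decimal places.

0.084

Mean x̄ = (73 + 62 + 67 + 66 + 69 + 65 + 66 + 58 + 73)/9 = 66.5556
Numerator Σ_{t=1}^{7}(x_t−x̄)(x_{t+2}−x̄) = 15.7160
Denominator Σ(x_t−x̄)² = 186.2222
r_2 = 15.7160 / 186.2222 = 0.084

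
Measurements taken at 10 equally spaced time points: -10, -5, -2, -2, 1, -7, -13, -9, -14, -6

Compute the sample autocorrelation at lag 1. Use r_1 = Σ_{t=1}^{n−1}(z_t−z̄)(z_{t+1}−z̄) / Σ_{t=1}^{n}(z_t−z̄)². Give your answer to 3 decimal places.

0.400

Mean z̄ = (-10 − 5 − 2 − 2 + 1 − 7 − 13 − 9 − 14 − 6)/10 = -6.7000
Numerator Σ_{t=1}^{9}(z_t−z̄)(z_{t+1}−z̄) = 86.4100
Denominator Σ(z_t−z̄)² = 216.1000
r_1 = 86.4100 / 216.1000 = 0.400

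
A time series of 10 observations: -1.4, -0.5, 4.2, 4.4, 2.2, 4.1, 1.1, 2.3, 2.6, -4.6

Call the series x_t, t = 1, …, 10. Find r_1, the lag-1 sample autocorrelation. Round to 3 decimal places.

Mean x̄ = (-1.4 − 0.5 + 4.2 + 4.4 + 2.2 + 4.1 + 1.1 + 2.3 + 2.6 − 4.6)/10 = 1.4400
Numerator Σ_{t=1}^{9}(x_t−x̄)(x_{t+1}−x̄) = 5.3904
Denominator Σ(x_t−x̄)² = 74.5440
r_1 = 5.3904 / 74.5440 = 0.072

0.072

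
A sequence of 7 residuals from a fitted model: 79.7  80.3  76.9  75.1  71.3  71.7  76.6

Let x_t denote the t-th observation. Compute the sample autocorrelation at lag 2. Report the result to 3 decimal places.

Mean x̄ = (79.7 + 80.3 + 76.9 + 75.1 + 71.3 + 71.7 + 76.6)/7 = 75.9429
Σ(x_t−x̄)(x_{t+2}−x̄) = (3.5961) + (-3.6724) + (-4.4439) + (3.5761) + (-3.0510) = -3.9951
Denominator Σ(x_t−x̄)² = 74.7171
r_2 = -3.9951 / 74.7171 = -0.053

-0.053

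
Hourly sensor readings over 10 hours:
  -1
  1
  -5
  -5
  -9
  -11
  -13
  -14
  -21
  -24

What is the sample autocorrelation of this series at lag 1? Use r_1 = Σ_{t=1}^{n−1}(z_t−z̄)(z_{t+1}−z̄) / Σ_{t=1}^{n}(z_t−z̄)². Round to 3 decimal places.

Mean z̄ = (-1 + 1 − 5 − 5 − 9 − 11 − 13 − 14 − 21 − 24)/10 = -10.2000
Numerator Σ_{t=1}^{9}(z_t−z̄)(z_{t+1}−z̄) = 396.5600
Denominator Σ(z_t−z̄)² = 595.6000
r_1 = 396.5600 / 595.6000 = 0.666

0.666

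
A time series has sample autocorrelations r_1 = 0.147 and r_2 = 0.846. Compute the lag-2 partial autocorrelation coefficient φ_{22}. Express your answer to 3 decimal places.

0.843

φ_{22} = (r_2 − r_1²) / (1 − r_1²)
r_1² = (0.147)² = 0.021609
Numerator = 0.846 − 0.0216 = 0.8244; denominator = 1 − 0.0216 = 0.9784
φ_{22} = 0.8244 / 0.9784 = 0.843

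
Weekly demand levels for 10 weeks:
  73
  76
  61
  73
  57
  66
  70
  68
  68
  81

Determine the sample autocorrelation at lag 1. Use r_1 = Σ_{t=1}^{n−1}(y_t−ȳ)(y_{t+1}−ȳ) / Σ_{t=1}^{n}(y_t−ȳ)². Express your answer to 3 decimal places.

Mean ȳ = (73 + 76 + 61 + 73 + 57 + 66 + 70 + 68 + 68 + 81)/10 = 69.3000
Numerator Σ_{t=1}^{9}(y_t−ȳ)(y_{t+1}−ȳ) = -83.1900
Denominator Σ(y_t−ȳ)² = 444.1000
r_1 = -83.1900 / 444.1000 = -0.187

-0.187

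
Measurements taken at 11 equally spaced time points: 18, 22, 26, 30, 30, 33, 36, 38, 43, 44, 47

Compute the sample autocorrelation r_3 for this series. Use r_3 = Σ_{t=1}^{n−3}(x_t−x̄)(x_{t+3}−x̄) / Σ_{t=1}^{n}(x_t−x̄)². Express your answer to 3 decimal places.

Mean x̄ = (18 + 22 + 26 + 30 + 30 + 33 + 36 + 38 + 43 + 44 + 47)/11 = 33.3636
Numerator Σ_{t=1}^{8}(x_t−x̄)(x_{t+3}−x̄) = 155.8760
Denominator Σ(x_t−x̄)² = 862.5455
r_3 = 155.8760 / 862.5455 = 0.181

0.181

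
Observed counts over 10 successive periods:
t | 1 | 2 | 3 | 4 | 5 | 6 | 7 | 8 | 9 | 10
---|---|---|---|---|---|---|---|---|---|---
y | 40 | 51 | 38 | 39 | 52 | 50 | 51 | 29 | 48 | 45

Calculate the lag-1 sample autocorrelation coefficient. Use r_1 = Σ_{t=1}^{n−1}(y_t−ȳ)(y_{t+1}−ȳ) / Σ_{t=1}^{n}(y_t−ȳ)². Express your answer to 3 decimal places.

-0.296

Mean ȳ = (40 + 51 + 38 + 39 + 52 + 50 + 51 + 29 + 48 + 45)/10 = 44.3000
Numerator Σ_{t=1}^{9}(y_t−ȳ)(y_{t+1}−ȳ) = -152.8900
Denominator Σ(y_t−ȳ)² = 516.1000
r_1 = -152.8900 / 516.1000 = -0.296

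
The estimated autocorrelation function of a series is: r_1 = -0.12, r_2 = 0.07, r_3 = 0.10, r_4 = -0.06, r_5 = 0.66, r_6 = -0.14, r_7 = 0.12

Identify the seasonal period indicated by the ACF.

The largest autocorrelation is r_5 = 0.66; the remaining lags stay at or below 0.12.
The dominant spike at lag 5 indicates a seasonal period of 5.

5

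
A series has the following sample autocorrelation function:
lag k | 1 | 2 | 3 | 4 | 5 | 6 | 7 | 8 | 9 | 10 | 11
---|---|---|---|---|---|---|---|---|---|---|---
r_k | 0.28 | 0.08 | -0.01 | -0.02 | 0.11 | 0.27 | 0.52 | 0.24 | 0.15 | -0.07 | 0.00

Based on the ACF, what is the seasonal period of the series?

7

The largest autocorrelation is r_7 = 0.52; the remaining lags stay at or below 0.28. The elevated value at lag 1 (0.28), dropping to 0.08 at lag 2, reflects decaying short-term dependence rather than seasonality.
The dominant spike at lag 7 indicates a seasonal period of 7.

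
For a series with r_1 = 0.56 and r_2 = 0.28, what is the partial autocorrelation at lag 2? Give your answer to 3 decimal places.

-0.049

φ_{22} = (r_2 − r_1²) / (1 − r_1²)
r_1² = (0.56)² = 0.3136
Numerator = 0.28 − 0.3136 = -0.0336; denominator = 1 − 0.3136 = 0.6864
φ_{22} = -0.0336 / 0.6864 = -0.049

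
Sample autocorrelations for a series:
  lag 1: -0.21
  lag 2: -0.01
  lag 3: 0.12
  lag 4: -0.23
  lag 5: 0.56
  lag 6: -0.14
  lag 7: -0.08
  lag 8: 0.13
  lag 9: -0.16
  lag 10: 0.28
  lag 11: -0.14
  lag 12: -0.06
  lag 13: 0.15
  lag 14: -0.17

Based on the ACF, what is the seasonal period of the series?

The largest autocorrelation is r_5 = 0.56, with a weaker echo at lag 10 (0.28); the remaining lags stay at or below 0.15.
The dominant spike at lag 5 indicates a seasonal period of 5.

5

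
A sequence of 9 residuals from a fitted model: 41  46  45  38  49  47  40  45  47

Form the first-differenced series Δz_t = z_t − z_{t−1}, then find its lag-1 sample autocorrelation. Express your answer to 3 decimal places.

First differences Δz: 5, -1, -7, 11, -2, -7, 5, 2
Mean of differences = 0.7500
Numerator Σ(Δz_t−Δz̄)(Δz_{t+1}−Δz̄) = -107.8125
Denominator Σ(Δz_t−Δz̄)² = 273.5000
r_1(Δz) = -107.8125 / 273.5000 = -0.394

-0.394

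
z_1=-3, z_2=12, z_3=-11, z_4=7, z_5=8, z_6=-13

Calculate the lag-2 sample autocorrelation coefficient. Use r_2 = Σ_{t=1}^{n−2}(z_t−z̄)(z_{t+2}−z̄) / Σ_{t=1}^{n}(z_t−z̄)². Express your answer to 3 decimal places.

Mean z̄ = (-3 + 12 − 11 + 7 + 8 − 13)/6 = 0.0000
Deviations from mean: -3.0000, 12.0000, -11.0000, 7.0000, 8.0000, -13.0000
Σ(z_t−z̄)(z_{t+2}−z̄) = (33.0000) + (84.0000) + (-88.0000) + (-91.0000) = -62.0000
Denominator Σ(z_t−z̄)² = 556.0000
r_2 = -62.0000 / 556.0000 = -0.112

-0.112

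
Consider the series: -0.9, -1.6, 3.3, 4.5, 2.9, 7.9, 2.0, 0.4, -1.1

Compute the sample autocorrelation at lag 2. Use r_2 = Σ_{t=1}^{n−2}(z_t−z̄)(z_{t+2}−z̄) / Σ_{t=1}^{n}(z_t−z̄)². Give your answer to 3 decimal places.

Mean z̄ = (-0.9 − 1.6 + 3.3 + 4.5 + 2.9 + 7.9 + 2.0 + 0.4 − 1.1)/9 = 1.9333
Σ(z_t−z̄)(z_{t+2}−z̄) = (-3.8722) + (-9.0689) + (1.3211) + (15.3144) + (0.0644) + (-9.1489) + (-0.2022) = -5.5922
Denominator Σ(z_t−z̄)² = 77.0600
r_2 = -5.5922 / 77.0600 = -0.073

-0.073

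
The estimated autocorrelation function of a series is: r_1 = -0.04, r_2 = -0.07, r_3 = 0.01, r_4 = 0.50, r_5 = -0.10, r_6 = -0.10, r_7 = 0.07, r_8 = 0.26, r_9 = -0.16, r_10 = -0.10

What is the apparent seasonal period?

The largest autocorrelation is r_4 = 0.50, with a weaker echo at lag 8 (0.26); the remaining lags stay at or below 0.07.
The dominant spike at lag 4 indicates a seasonal period of 4.

4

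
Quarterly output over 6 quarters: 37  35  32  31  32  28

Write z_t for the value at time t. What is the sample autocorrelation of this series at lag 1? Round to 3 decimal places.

0.278

Mean z̄ = (37 + 35 + 32 + 31 + 32 + 28)/6 = 32.5000
Deviations from mean: 4.5000, 2.5000, -0.5000, -1.5000, -0.5000, -4.5000
Σ(z_t−z̄)(z_{t+1}−z̄) = (11.2500) + (-1.2500) + (0.7500) + (0.7500) + (2.2500) = 13.7500
Denominator Σ(z_t−z̄)² = 49.5000
r_1 = 13.7500 / 49.5000 = 0.278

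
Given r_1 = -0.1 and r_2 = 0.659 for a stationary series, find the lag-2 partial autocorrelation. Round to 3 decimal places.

0.656

φ_{22} = (r_2 − r_1²) / (1 − r_1²)
r_1² = (-0.1)² = 0.01
Numerator = 0.659 − 0.0100 = 0.6490; denominator = 1 − 0.0100 = 0.9900
φ_{22} = 0.6490 / 0.9900 = 0.656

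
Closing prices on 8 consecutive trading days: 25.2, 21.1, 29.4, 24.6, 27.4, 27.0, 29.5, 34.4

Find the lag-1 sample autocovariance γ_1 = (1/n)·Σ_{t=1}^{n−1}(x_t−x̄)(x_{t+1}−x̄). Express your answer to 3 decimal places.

Mean x̄ = (25.2 + 21.1 + 29.4 + 24.6 + 27.4 + 27.0 + 29.5 + 34.4)/8 = 27.3250
Σ_{t=1}^{7}(x_t−x̄)(x_{t+1}−x̄) = 9.1094
γ_1 = 9.1094 / 8 = 1.139

1.139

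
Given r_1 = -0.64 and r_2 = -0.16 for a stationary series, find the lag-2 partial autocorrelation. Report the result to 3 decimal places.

-0.965

φ_{22} = (r_2 − r_1²) / (1 − r_1²)
r_1² = (-0.64)² = 0.4096
Numerator = -0.16 − 0.4096 = -0.5696; denominator = 1 − 0.4096 = 0.5904
φ_{22} = -0.5696 / 0.5904 = -0.965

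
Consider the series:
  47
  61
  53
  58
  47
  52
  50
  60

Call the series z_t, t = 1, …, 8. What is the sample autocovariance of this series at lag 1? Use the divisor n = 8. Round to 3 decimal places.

Mean z̄ = (47 + 61 + 53 + 58 + 47 + 52 + 50 + 60)/8 = 53.5000
Σ_{t=1}^{7}(z_t−z̄)(z_{t+1}−z̄) = -91.7500
γ_1 = -91.7500 / 8 = -11.469

-11.469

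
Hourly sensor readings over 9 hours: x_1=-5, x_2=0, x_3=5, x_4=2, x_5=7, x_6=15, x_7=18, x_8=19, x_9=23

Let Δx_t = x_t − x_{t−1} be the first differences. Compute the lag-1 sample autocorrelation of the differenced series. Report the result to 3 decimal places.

First differences Δx: 5, 5, -3, 5, 8, 3, 1, 4
Mean of differences = 3.5000
Numerator Σ(Δx_t−Δx̄)(Δx_{t+1}−Δx̄) = -12.7500
Denominator Σ(Δx_t−Δx̄)² = 76.0000
r_1(Δx) = -12.7500 / 76.0000 = -0.168

-0.168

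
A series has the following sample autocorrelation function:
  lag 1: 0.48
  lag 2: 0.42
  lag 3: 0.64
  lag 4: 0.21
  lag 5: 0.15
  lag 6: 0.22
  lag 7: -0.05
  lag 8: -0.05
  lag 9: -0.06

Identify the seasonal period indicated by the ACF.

The largest autocorrelation is r_3 = 0.64; the remaining lags stay at or below 0.48. The elevated value at lag 1 (0.48), dropping to 0.42 at lag 2, reflects decaying short-term dependence rather than seasonality.
The dominant spike at lag 3 indicates a seasonal period of 3.

3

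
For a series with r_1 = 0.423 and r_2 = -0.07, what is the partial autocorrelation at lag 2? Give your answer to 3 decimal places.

-0.303

φ_{22} = (r_2 − r_1²) / (1 − r_1²)
r_1² = (0.423)² = 0.178929
Numerator = -0.07 − 0.1789 = -0.2489; denominator = 1 − 0.1789 = 0.8211
φ_{22} = -0.2489 / 0.8211 = -0.303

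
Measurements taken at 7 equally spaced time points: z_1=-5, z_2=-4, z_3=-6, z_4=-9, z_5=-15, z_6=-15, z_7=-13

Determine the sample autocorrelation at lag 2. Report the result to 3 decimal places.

0.115

Mean z̄ = (-5 − 4 − 6 − 9 − 15 − 15 − 13)/7 = -9.5714
Numerator Σ_{t=1}^{5}(z_t−z̄)(z_{t+2}−z̄) = 15.6327
Denominator Σ(z_t−z̄)² = 135.7143
r_2 = 15.6327 / 135.7143 = 0.115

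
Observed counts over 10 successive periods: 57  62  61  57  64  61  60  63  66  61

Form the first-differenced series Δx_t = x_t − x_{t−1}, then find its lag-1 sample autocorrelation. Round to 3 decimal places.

-0.408

First differences Δx: 5, -1, -4, 7, -3, -1, 3, 3, -5
Mean of differences = 0.4444
Numerator Σ(Δx_t−Δx̄)(Δx_{t+1}−Δx̄) = -57.9753
Denominator Σ(Δx_t−Δx̄)² = 142.2222
r_1(Δx) = -57.9753 / 142.2222 = -0.408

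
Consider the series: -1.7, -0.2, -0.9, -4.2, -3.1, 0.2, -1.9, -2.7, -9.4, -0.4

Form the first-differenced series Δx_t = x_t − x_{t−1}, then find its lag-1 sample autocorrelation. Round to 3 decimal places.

First differences Δx: 1.5, -0.7, -3.3, 1.1, 3.3, -2.1, -0.8, -6.7, 9.0
Mean of differences = 0.1444
Numerator Σ(Δx_t−Δx̄)(Δx_{t+1}−Δx̄) = -57.6220
Denominator Σ(Δx_t−Δx̄)² = 156.4822
r_1(Δx) = -57.6220 / 156.4822 = -0.368

-0.368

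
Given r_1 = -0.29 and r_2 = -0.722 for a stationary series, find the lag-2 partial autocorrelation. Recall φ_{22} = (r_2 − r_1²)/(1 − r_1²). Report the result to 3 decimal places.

φ_{22} = (r_2 − r_1²) / (1 − r_1²)
r_1² = (-0.29)² = 0.0841
Numerator = -0.722 − 0.0841 = -0.8061; denominator = 1 − 0.0841 = 0.9159
φ_{22} = -0.8061 / 0.9159 = -0.880

-0.880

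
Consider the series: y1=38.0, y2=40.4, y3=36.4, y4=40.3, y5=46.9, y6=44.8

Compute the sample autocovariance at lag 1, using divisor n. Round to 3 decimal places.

4.342

Mean ȳ = (38.0 + 40.4 + 36.4 + 40.3 + 46.9 + 44.8)/6 = 41.1333
Deviations: -3.1333, -0.7333, -4.7333, -0.8333, 5.7667, 3.6667
Σ_{t=1}^{5}(y_t−ȳ)(y_{t+1}−ȳ) = 26.0522
γ_1 = 26.0522 / 6 = 4.342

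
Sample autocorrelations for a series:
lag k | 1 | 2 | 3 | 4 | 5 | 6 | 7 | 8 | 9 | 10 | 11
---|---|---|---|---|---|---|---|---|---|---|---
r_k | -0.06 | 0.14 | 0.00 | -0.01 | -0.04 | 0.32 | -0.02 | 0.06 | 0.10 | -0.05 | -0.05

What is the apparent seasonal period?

The largest autocorrelation is r_6 = 0.32; the remaining lags stay at or below 0.14.
The dominant spike at lag 6 indicates a seasonal period of 6.

6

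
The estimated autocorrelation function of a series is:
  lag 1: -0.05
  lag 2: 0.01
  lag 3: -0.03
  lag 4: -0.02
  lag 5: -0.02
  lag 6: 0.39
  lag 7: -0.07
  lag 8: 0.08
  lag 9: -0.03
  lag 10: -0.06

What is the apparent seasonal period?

The largest autocorrelation is r_6 = 0.39; the remaining lags stay at or below 0.08.
The dominant spike at lag 6 indicates a seasonal period of 6.

6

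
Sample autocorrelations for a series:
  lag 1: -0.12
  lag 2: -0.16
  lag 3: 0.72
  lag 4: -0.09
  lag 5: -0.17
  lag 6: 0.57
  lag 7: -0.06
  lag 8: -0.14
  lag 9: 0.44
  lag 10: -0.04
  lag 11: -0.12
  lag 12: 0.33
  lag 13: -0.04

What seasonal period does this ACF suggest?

3

The largest autocorrelation is r_3 = 0.72, with weaker echoes at lags 6 (0.57), 9 (0.44) and 12 (0.33); the remaining lags stay at or below -0.04.
The dominant spike at lag 3 indicates a seasonal period of 3.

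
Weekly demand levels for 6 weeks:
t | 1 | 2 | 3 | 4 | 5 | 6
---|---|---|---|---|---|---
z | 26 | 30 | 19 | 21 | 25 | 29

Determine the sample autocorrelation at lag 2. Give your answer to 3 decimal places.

-0.447

Mean z̄ = (26 + 30 + 19 + 21 + 25 + 29)/6 = 25.0000
Deviations from mean: 1.0000, 5.0000, -6.0000, -4.0000, 0.0000, 4.0000
Σ(z_t−z̄)(z_{t+2}−z̄) = (-6.0000) + (-20.0000) + (0.0000) + (-16.0000) = -42.0000
Denominator Σ(z_t−z̄)² = 94.0000
r_2 = -42.0000 / 94.0000 = -0.447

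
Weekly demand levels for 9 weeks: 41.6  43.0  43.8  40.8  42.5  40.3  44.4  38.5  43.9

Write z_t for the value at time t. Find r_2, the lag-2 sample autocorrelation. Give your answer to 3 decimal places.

Mean z̄ = (41.6 + 43.0 + 43.8 + 40.8 + 42.5 + 40.3 + 44.4 + 38.5 + 43.9)/9 = 42.0889
Numerator Σ_{t=1}^{7}(z_t−z̄)(z_{t+2}−z̄) = 12.5542
Denominator Σ(z_t−z̄)² = 30.5289
r_2 = 12.5542 / 30.5289 = 0.411

0.411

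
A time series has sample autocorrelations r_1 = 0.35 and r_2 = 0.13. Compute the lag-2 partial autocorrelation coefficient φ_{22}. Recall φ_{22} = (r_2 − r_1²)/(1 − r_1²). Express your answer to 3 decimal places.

φ_{22} = (r_2 − r_1²) / (1 − r_1²)
r_1² = (0.35)² = 0.1225
Numerator = 0.13 − 0.1225 = 0.0075; denominator = 1 − 0.1225 = 0.8775
φ_{22} = 0.0075 / 0.8775 = 0.009

0.009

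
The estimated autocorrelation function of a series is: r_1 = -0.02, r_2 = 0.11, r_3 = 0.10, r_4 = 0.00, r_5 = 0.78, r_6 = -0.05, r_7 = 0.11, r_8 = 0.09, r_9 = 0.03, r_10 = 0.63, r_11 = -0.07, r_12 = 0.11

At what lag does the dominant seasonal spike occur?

The largest autocorrelation is r_5 = 0.78, with a weaker echo at lag 10 (0.63); the remaining lags stay at or below 0.11.
The dominant spike at lag 5 indicates a seasonal period of 5.

5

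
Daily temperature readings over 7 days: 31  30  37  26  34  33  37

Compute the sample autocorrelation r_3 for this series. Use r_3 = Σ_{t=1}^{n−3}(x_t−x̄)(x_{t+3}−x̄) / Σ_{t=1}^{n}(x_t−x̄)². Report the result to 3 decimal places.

-0.219

Mean x̄ = (31 + 30 + 37 + 26 + 34 + 33 + 37)/7 = 32.5714
Deviations from mean: -1.5714, -2.5714, 4.4286, -6.5714, 1.4286, 0.4286, 4.4286
Numerator Σ_{t=1}^{4}(x_t−x̄)(x_{t+3}−x̄) = -20.5510
Denominator Σ(x_t−x̄)² = 93.7143
r_3 = -20.5510 / 93.7143 = -0.219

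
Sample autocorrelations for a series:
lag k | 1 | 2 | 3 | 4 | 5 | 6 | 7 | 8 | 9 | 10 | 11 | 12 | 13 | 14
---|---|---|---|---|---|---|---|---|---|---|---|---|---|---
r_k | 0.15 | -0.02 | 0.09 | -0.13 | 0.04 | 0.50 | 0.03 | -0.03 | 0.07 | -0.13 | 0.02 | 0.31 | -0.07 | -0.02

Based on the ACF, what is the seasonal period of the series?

6

The largest autocorrelation is r_6 = 0.50, with a weaker echo at lag 12 (0.31); the remaining lags stay at or below 0.15.
The dominant spike at lag 6 indicates a seasonal period of 6.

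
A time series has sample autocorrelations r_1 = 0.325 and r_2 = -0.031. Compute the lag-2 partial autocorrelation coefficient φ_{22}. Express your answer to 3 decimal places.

φ_{22} = (r_2 − r_1²) / (1 − r_1²)
r_1² = (0.325)² = 0.105625
Numerator = -0.031 − 0.1056 = -0.1366; denominator = 1 − 0.1056 = 0.8944
φ_{22} = -0.1366 / 0.8944 = -0.153

-0.153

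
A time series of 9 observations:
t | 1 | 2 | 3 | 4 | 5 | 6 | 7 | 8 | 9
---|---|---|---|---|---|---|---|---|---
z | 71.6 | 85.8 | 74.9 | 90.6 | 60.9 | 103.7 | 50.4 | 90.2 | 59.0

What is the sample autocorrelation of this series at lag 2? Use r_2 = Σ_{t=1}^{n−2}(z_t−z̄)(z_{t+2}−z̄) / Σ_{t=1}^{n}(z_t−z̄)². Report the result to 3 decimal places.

0.722

Mean z̄ = (71.6 + 85.8 + 74.9 + 90.6 + 60.9 + 103.7 + 50.4 + 90.2 + 59.0)/9 = 76.3444
Σ(z_t−z̄)(z_{t+2}−z̄) = (6.8531) + (134.7942) + (22.3086) + (389.9686) + (400.6975) + (379.0264) + (449.9920) = 1783.6405
Denominator Σ(z_t−z̄)² = 2470.0022
r_2 = 1783.6405 / 2470.0022 = 0.722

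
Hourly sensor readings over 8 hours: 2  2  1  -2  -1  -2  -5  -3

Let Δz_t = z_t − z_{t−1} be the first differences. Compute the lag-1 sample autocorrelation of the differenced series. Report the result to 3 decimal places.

First differences Δz: 0, -1, -3, 1, -1, -3, 2
Mean of differences = -0.7143
Numerator Σ(Δz_t−Δz̄)(Δz_{t+1}−Δz̄) = -9.5102
Denominator Σ(Δz_t−Δz̄)² = 21.4286
r_1(Δz) = -9.5102 / 21.4286 = -0.444

-0.444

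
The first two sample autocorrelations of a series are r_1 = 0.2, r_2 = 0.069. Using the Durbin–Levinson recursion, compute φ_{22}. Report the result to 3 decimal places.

φ_{22} = (r_2 − r_1²) / (1 − r_1²)
r_1² = (0.2)² = 0.04
Numerator = 0.069 − 0.0400 = 0.0290; denominator = 1 − 0.0400 = 0.9600
φ_{22} = 0.0290 / 0.9600 = 0.030

0.030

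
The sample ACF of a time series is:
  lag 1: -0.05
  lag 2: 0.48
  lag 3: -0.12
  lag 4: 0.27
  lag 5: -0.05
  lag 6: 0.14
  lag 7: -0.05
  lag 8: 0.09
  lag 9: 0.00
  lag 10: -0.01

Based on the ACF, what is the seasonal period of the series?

2

The largest autocorrelation is r_2 = 0.48, with a weaker echo at lag 4 (0.27); the remaining lags stay at or below 0.14.
The dominant spike at lag 2 indicates a seasonal period of 2.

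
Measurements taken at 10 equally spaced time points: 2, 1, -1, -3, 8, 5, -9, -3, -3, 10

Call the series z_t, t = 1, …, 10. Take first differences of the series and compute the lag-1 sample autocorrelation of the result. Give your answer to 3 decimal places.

-0.166

First differences Δz: -1, -2, -2, 11, -3, -14, 6, 0, 13
Mean of differences = 0.8889
Numerator Σ(Δz_t−Δz̄)(Δz_{t+1}−Δz̄) = -88.2346
Denominator Σ(Δz_t−Δz̄)² = 532.8889
r_1(Δz) = -88.2346 / 532.8889 = -0.166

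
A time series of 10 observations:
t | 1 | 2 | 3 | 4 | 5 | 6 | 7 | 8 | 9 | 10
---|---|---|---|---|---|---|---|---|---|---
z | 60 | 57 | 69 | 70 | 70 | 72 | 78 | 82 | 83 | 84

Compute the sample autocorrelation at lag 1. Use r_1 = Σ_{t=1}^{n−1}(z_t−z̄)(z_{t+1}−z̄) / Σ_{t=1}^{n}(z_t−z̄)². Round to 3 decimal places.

Mean z̄ = (60 + 57 + 69 + 70 + 70 + 72 + 78 + 82 + 83 + 84)/10 = 72.5000
Numerator Σ_{t=1}^{9}(z_t−z̄)(z_{t+1}−z̄) = 534.2500
Denominator Σ(z_t−z̄)² = 784.5000
r_1 = 534.2500 / 784.5000 = 0.681

0.681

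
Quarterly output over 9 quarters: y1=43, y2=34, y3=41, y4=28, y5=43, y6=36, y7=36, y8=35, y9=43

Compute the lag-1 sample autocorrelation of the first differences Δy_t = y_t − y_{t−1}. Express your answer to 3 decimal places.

First differences Δy: -9, 7, -13, 15, -7, 0, -1, 8
Mean of differences = 0.0000
Numerator Σ(Δy_t−Δȳ)(Δy_{t+1}−Δȳ) = -462.0000
Denominator Σ(Δy_t−Δȳ)² = 638.0000
r_1(Δy) = -462.0000 / 638.0000 = -0.724

-0.724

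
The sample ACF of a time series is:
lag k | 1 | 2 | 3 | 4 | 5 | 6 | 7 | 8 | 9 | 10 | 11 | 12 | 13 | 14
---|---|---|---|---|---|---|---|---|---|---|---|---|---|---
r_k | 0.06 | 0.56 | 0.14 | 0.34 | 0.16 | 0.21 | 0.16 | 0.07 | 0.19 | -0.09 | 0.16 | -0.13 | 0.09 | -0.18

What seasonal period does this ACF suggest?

The largest autocorrelation is r_2 = 0.56, with weaker echoes at lags 4 (0.34) and 6 (0.21); the remaining lags stay at or below 0.19.
The dominant spike at lag 2 indicates a seasonal period of 2.

2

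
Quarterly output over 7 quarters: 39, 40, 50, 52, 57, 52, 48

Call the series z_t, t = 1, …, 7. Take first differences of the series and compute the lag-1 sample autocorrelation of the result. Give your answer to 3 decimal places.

First differences Δz: 1, 10, 2, 5, -5, -4
Mean of differences = 1.5000
Numerator Σ(Δz_t−Δz̄)(Δz_{t+1}−Δz̄) = 14.7500
Denominator Σ(Δz_t−Δz̄)² = 157.5000
r_1(Δz) = 14.7500 / 157.5000 = 0.094

0.094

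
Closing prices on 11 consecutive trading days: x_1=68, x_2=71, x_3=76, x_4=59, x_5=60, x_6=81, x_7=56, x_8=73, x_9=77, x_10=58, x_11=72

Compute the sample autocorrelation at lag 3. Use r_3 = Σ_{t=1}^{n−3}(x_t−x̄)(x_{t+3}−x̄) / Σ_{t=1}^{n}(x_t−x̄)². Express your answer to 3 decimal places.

Mean x̄ = (68 + 71 + 76 + 59 + 60 + 81 + 56 + 73 + 77 + 58 + 72)/11 = 68.2727
Numerator Σ_{t=1}^{8}(x_t−x̄)(x_{t+3}−x̄) = 407.7769
Denominator Σ(x_t−x̄)² = 752.1818
r_3 = 407.7769 / 752.1818 = 0.542

0.542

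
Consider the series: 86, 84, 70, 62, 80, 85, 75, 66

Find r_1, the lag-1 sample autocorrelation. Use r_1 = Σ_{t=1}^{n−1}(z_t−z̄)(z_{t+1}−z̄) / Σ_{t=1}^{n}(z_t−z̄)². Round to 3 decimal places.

0.163

Mean z̄ = (86 + 84 + 70 + 62 + 80 + 85 + 75 + 66)/8 = 76.0000
Numerator Σ_{t=1}^{7}(z_t−z̄)(z_{t+1}−z̄) = 97.0000
Denominator Σ(z_t−z̄)² = 594.0000
r_1 = 97.0000 / 594.0000 = 0.163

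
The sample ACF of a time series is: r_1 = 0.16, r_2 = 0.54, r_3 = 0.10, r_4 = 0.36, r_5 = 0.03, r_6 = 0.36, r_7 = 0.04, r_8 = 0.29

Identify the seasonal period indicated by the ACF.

The largest autocorrelation is r_2 = 0.54, with weaker echoes at lags 4 (0.36), 6 (0.36) and 8 (0.29); the remaining lags stay at or below 0.16.
The dominant spike at lag 2 indicates a seasonal period of 2.

2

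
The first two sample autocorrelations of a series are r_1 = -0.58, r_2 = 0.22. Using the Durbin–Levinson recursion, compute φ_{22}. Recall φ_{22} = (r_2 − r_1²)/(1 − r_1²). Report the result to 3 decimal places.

-0.175

φ_{22} = (r_2 − r_1²) / (1 − r_1²)
r_1² = (-0.58)² = 0.3364
Numerator = 0.22 − 0.3364 = -0.1164; denominator = 1 − 0.3364 = 0.6636
φ_{22} = -0.1164 / 0.6636 = -0.175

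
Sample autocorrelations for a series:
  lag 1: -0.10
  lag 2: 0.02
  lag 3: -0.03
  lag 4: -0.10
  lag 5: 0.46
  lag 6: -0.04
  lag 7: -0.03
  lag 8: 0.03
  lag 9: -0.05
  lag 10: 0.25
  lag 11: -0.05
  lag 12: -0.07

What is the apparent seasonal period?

The largest autocorrelation is r_5 = 0.46, with a weaker echo at lag 10 (0.25); the remaining lags stay at or below 0.03.
The dominant spike at lag 5 indicates a seasonal period of 5.

5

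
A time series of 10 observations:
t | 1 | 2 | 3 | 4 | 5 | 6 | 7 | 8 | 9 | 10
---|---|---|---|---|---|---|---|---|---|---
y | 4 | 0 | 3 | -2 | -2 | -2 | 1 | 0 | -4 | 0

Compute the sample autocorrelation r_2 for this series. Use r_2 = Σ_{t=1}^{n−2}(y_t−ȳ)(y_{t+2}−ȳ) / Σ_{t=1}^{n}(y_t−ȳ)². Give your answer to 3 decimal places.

0.066

Mean ȳ = (4 + 0 + 3 − 2 − 2 − 2 + 1 + 0 − 4 + 0)/10 = -0.2000
Numerator Σ_{t=1}^{8}(y_t−ȳ)(y_{t+2}−ȳ) = 3.5200
Denominator Σ(y_t−ȳ)² = 53.6000
r_2 = 3.5200 / 53.6000 = 0.066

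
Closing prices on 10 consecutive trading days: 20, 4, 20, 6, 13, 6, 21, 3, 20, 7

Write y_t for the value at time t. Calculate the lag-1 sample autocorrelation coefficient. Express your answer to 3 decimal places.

Mean ȳ = (20 + 4 + 20 + 6 + 13 + 6 + 21 + 3 + 20 + 7)/10 = 12.0000
Numerator Σ_{t=1}^{9}(y_t−ȳ)(y_{t+1}−ȳ) = -435.0000
Denominator Σ(y_t−ȳ)² = 516.0000
r_1 = -435.0000 / 516.0000 = -0.843

-0.843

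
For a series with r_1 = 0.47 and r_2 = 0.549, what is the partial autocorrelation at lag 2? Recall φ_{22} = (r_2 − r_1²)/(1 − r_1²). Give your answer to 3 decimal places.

φ_{22} = (r_2 − r_1²) / (1 − r_1²)
r_1² = (0.47)² = 0.2209
Numerator = 0.549 − 0.2209 = 0.3281; denominator = 1 − 0.2209 = 0.7791
φ_{22} = 0.3281 / 0.7791 = 0.421

0.421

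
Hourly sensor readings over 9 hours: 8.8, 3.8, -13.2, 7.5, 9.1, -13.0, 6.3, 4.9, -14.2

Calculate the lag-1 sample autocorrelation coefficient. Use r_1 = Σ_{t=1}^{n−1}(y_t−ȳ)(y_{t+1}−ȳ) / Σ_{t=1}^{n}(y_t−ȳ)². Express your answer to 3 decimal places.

-0.341

Mean ȳ = (8.8 + 3.8 − 13.2 + 7.5 + 9.1 − 13.0 + 6.3 + 4.9 − 14.2)/9 = 0.0000
Numerator Σ_{t=1}^{8}(y_t−ȳ)(y_{t+1}−ȳ) = -286.3800
Denominator Σ(y_t−ȳ)² = 839.5200
r_1 = -286.3800 / 839.5200 = -0.341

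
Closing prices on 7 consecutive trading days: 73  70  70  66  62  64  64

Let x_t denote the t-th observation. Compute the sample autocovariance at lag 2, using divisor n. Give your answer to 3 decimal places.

Mean x̄ = (73 + 70 + 70 + 66 + 62 + 64 + 64)/7 = 67.0000
Σ_{t=1}^{5}(x_t−x̄)(x_{t+2}−x̄) = 18.0000
γ_2 = 18.0000 / 7 = 2.571

2.571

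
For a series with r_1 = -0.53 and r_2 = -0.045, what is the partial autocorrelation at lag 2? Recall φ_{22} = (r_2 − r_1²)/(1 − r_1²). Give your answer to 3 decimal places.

-0.453

φ_{22} = (r_2 − r_1²) / (1 − r_1²)
r_1² = (-0.53)² = 0.2809
Numerator = -0.045 − 0.2809 = -0.3259; denominator = 1 − 0.2809 = 0.7191
φ_{22} = -0.3259 / 0.7191 = -0.453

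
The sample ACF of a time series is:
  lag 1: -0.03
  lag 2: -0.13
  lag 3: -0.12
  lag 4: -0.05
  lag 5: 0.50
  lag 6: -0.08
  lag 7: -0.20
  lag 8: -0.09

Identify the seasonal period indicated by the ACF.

5

The largest autocorrelation is r_5 = 0.50; the remaining lags stay at or below -0.03.
The dominant spike at lag 5 indicates a seasonal period of 5.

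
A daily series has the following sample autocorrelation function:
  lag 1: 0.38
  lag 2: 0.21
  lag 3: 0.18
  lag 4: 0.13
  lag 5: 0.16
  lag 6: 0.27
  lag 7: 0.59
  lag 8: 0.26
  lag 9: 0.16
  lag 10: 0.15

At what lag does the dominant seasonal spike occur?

7

The largest autocorrelation is r_7 = 0.59; the remaining lags stay at or below 0.38. The elevated value at lag 1 (0.38), dropping to 0.21 at lag 2, reflects decaying short-term dependence rather than seasonality.
The dominant spike at lag 7 indicates a seasonal period of 7.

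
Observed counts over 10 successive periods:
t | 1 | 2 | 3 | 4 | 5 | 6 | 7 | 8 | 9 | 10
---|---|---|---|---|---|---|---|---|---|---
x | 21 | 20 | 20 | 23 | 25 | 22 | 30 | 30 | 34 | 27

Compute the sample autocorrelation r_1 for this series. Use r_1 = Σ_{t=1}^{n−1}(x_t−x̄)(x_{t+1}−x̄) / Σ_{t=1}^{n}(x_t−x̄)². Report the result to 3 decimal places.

Mean x̄ = (21 + 20 + 20 + 23 + 25 + 22 + 30 + 30 + 34 + 27)/10 = 25.2000
Numerator Σ_{t=1}^{9}(x_t−x̄)(x_{t+1}−x̄) = 127.1600
Denominator Σ(x_t−x̄)² = 213.6000
r_1 = 127.1600 / 213.6000 = 0.595

0.595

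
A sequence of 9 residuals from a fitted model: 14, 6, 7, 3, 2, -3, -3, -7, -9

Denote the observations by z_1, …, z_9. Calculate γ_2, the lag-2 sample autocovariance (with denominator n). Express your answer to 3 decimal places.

17.096

Mean z̄ = (14 + 6 + 7 + 3 + 2 − 3 − 3 − 7 − 9)/9 = 1.1111
Σ_{t=1}^{7}(z_t−z̄)(z_{t+2}−z̄) = 153.8642
γ_2 = 153.8642 / 9 = 17.096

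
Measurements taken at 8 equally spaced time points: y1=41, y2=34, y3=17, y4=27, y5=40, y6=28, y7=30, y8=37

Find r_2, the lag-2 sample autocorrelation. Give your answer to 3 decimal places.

Mean ȳ = (41 + 34 + 17 + 27 + 40 + 28 + 30 + 37)/8 = 31.7500
Deviations from mean: 9.2500, 2.2500, -14.7500, -4.7500, 8.2500, -3.7500, -1.7500, 5.2500
Numerator Σ_{t=1}^{6}(y_t−ȳ)(y_{t+2}−ȳ) = -285.1250
Denominator Σ(y_t−ȳ)² = 443.5000
r_2 = -285.1250 / 443.5000 = -0.643

-0.643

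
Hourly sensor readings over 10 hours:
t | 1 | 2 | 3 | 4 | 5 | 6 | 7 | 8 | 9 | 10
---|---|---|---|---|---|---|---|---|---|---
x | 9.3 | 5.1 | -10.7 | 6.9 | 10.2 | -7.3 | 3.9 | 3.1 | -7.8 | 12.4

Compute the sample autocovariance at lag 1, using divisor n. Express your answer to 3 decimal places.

Mean x̄ = (9.3 + 5.1 − 10.7 + 6.9 + 10.2 − 7.3 + 3.9 + 3.1 − 7.8 + 12.4)/10 = 2.5100
Σ_{t=1}^{9}(x_t−x̄)(x_{t+1}−x̄) = -237.1641
γ_1 = -237.1641 / 10 = -23.716

-23.716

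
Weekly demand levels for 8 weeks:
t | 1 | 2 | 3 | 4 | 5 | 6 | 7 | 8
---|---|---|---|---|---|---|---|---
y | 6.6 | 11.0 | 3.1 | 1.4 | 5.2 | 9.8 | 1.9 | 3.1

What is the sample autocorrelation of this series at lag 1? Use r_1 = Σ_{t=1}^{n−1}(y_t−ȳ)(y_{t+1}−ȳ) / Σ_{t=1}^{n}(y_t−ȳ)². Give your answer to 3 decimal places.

-0.049

Mean ȳ = (6.6 + 11.0 + 3.1 + 1.4 + 5.2 + 9.8 + 1.9 + 3.1)/8 = 5.2625
Deviations from mean: 1.3375, 5.7375, -2.1625, -3.8625, -0.0625, 4.5375, -3.3625, -2.1625
Σ(y_t−ȳ)(y_{t+1}−ȳ) = (7.6739) + (-12.4073) + (8.3527) + (0.2414) + (-0.2836) + (-15.2573) + (7.2714) = -4.4089
Denominator Σ(y_t−ȳ)² = 90.8788
r_1 = -4.4089 / 90.8788 = -0.049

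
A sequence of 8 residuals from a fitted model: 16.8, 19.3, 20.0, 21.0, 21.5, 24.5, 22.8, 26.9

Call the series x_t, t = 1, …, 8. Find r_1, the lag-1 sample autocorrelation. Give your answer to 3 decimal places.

Mean x̄ = (16.8 + 19.3 + 20.0 + 21.0 + 21.5 + 24.5 + 22.8 + 26.9)/8 = 21.6000
Deviations from mean: -4.8000, -2.3000, -1.6000, -0.6000, -0.1000, 2.9000, 1.2000, 5.3000
Σ(x_t−x̄)(x_{t+1}−x̄) = (11.0400) + (3.6800) + (0.9600) + (0.0600) + (-0.2900) + (3.4800) + (6.3600) = 25.2900
Denominator Σ(x_t−x̄)² = 69.2000
r_1 = 25.2900 / 69.2000 = 0.365

0.365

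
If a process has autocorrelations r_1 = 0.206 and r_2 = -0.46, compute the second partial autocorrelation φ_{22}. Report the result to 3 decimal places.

φ_{22} = (r_2 − r_1²) / (1 − r_1²)
r_1² = (0.206)² = 0.042436
Numerator = -0.46 − 0.0424 = -0.5024; denominator = 1 − 0.0424 = 0.9576
φ_{22} = -0.5024 / 0.9576 = -0.525

-0.525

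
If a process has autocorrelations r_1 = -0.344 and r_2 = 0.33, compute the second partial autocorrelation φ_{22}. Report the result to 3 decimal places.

0.240

φ_{22} = (r_2 − r_1²) / (1 − r_1²)
r_1² = (-0.344)² = 0.118336
Numerator = 0.33 − 0.1183 = 0.2117; denominator = 1 − 0.1183 = 0.8817
φ_{22} = 0.2117 / 0.8817 = 0.240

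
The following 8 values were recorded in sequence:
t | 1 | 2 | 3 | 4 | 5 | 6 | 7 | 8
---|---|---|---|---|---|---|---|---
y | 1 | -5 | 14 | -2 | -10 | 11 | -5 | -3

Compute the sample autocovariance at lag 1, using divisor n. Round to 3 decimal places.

Mean ȳ = (1 − 5 + 14 − 2 − 10 + 11 − 5 − 3)/8 = 0.1250
Deviations: 0.8750, -5.1250, 13.8750, -2.1250, -10.1250, 10.8750, -5.1250, -3.1250
Σ_{t=1}^{7}(y_t−ȳ)(y_{t+1}−ȳ) = -233.3906
γ_1 = -233.3906 / 8 = -29.174

-29.174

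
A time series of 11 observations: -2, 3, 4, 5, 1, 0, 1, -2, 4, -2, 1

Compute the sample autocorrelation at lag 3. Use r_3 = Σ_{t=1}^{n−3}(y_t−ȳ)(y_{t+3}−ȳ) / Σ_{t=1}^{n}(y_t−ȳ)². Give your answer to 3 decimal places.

Mean ȳ = (-2 + 3 + 4 + 5 + 1 + 0 + 1 − 2 + 4 − 2 + 1)/11 = 1.1818
Numerator Σ_{t=1}^{8}(y_t−ȳ)(y_{t+3}−ȳ) = -18.0992
Denominator Σ(y_t−ȳ)² = 65.6364
r_3 = -18.0992 / 65.6364 = -0.276

-0.276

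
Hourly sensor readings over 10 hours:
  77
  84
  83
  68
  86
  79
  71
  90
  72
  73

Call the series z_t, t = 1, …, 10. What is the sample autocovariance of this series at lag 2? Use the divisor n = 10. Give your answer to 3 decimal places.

-9.988

Mean z̄ = (77 + 84 + 83 + 68 + 86 + 79 + 71 + 90 + 72 + 73)/10 = 78.3000
Σ_{t=1}^{8}(z_t−z̄)(z_{t+2}−z̄) = -99.8800
γ_2 = -99.8800 / 10 = -9.988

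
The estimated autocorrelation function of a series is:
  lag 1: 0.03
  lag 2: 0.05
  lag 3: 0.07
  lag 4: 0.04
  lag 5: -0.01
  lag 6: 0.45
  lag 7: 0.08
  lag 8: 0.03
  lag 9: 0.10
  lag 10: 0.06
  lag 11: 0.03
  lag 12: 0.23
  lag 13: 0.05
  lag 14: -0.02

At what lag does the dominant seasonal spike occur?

6

The largest autocorrelation is r_6 = 0.45, with a weaker echo at lag 12 (0.23); the remaining lags stay at or below 0.10.
The dominant spike at lag 6 indicates a seasonal period of 6.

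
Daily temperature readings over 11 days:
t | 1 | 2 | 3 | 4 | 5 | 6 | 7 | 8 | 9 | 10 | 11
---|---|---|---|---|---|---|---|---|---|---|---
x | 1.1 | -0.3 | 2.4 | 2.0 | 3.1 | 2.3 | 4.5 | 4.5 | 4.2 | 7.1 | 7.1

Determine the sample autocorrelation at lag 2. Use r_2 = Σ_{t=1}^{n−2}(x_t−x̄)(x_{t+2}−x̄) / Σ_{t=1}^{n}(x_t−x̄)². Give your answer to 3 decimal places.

0.293

Mean x̄ = (1.1 − 0.3 + 2.4 + 2.0 + 3.1 + 2.3 + 4.5 + 4.5 + 4.2 + 7.1 + 7.1)/11 = 3.4545
Numerator Σ_{t=1}^{9}(x_t−x̄)(x_{t+2}−x̄) = 15.7277
Denominator Σ(x_t−x̄)² = 53.6473
r_2 = 15.7277 / 53.6473 = 0.293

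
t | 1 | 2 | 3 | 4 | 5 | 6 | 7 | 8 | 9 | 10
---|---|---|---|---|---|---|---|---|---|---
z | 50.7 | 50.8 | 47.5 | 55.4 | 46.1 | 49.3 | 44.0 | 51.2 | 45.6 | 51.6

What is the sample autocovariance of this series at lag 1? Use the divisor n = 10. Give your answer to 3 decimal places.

Mean z̄ = (50.7 + 50.8 + 47.5 + 55.4 + 46.1 + 49.3 + 44.0 + 51.2 + 45.6 + 51.6)/10 = 49.2200
Σ_{t=1}^{9}(z_t−z̄)(z_{t+1}−z̄) = -57.0764
γ_1 = -57.0764 / 10 = -5.708

-5.708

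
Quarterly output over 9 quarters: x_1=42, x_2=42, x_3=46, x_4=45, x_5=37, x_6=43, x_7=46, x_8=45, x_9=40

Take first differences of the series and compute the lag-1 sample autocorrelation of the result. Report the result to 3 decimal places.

First differences Δx: 0, 4, -1, -8, 6, 3, -1, -5
Mean of differences = -0.2500
Numerator Σ(Δx_t−Δx̄)(Δx_{t+1}−Δx̄) = -23.3125
Denominator Σ(Δx_t−Δx̄)² = 151.5000
r_1(Δx) = -23.3125 / 151.5000 = -0.154

-0.154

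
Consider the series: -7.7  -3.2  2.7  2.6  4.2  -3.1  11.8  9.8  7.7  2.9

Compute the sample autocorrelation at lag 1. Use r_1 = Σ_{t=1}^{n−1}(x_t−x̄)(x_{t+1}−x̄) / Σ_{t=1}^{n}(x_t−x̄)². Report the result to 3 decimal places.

Mean x̄ = (-7.7 − 3.2 + 2.7 + 2.6 + 4.2 − 3.1 + 11.8 + 9.8 + 7.7 + 2.9)/10 = 2.7700
Numerator Σ_{t=1}^{9}(x_t−x̄)(x_{t+1}−x̄) = 100.0721
Denominator Σ(x_t−x̄)² = 337.0810
r_1 = 100.0721 / 337.0810 = 0.297

0.297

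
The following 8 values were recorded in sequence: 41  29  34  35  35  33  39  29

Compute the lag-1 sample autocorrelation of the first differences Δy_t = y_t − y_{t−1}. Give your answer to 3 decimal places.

-0.390

First differences Δy: -12, 5, 1, 0, -2, 6, -10
Mean of differences = -1.7143
Numerator Σ(Δy_t−Δȳ)(Δy_{t+1}−Δȳ) = -112.7959
Denominator Σ(Δy_t−Δȳ)² = 289.4286
r_1(Δy) = -112.7959 / 289.4286 = -0.390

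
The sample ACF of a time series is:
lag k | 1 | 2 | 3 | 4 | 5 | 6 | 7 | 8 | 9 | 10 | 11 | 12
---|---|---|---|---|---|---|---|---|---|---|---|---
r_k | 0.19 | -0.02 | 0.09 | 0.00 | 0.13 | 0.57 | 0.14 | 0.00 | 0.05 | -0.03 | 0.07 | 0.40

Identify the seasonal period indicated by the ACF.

6

The largest autocorrelation is r_6 = 0.57, with a weaker echo at lag 12 (0.40); the remaining lags stay at or below 0.19.
The dominant spike at lag 6 indicates a seasonal period of 6.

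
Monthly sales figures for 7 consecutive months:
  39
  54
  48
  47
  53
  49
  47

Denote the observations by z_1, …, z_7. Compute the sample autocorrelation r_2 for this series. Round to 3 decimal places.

Mean z̄ = (39 + 54 + 48 + 47 + 53 + 49 + 47)/7 = 48.1429
Σ(z_t−z̄)(z_{t+2}−z̄) = (1.3061) + (-6.6939) + (-0.6939) + (-0.9796) + (-5.5510) = -12.6122
Denominator Σ(z_t−z̄)² = 144.8571
r_2 = -12.6122 / 144.8571 = -0.087

-0.087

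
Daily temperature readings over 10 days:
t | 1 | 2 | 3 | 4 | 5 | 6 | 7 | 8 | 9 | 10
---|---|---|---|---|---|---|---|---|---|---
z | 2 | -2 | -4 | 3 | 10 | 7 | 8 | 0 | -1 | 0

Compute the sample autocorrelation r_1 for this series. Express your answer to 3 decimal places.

Mean z̄ = (2 − 2 − 4 + 3 + 10 + 7 + 8 + 0 − 1 + 0)/10 = 2.3000
Numerator Σ_{t=1}^{9}(z_t−z̄)(z_{t+1}−z̄) = 94.4100
Denominator Σ(z_t−z̄)² = 194.1000
r_1 = 94.4100 / 194.1000 = 0.486

0.486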